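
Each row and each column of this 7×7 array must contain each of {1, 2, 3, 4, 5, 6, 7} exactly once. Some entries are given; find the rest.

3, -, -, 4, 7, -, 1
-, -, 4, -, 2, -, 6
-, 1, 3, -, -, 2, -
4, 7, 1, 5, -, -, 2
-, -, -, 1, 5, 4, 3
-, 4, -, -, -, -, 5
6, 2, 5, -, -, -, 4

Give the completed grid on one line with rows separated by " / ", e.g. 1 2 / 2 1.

3 5 2 4 7 6 1 / 1 3 4 7 2 5 6 / 5 1 3 6 4 2 7 / 4 7 1 5 6 3 2 / 2 6 7 1 5 4 3 / 7 4 6 2 3 1 5 / 6 2 5 3 1 7 4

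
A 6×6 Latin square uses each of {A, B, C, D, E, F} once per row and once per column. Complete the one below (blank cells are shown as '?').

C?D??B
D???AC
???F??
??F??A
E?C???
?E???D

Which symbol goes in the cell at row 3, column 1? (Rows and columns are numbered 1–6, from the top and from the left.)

At row 3, column 6: row 3 has {F}; column 6 has {A,B,C,D}; that leaves E.
At row 4, column 1: row 4 has {A,F}; column 1 has {C,D,E}; that leaves B.
At row 5, column 6: row 5 has {C,E}; column 6 has {A,B,C,D,E}; that leaves F.
At row 3, column 1: row 3 has {E,F}; column 1 has {B,C,D,E}; that leaves A.

A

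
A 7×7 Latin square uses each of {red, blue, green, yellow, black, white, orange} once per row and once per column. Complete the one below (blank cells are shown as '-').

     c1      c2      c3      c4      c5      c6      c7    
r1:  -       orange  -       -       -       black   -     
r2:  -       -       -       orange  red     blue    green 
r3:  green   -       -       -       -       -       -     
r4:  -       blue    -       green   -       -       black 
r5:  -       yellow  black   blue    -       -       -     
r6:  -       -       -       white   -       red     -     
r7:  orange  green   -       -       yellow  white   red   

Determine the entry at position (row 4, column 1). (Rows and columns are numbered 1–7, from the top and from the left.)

white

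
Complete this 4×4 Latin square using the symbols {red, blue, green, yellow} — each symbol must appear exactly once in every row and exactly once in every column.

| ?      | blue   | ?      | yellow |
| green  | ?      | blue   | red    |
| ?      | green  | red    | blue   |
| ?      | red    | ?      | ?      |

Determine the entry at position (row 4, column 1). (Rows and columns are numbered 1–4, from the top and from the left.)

blue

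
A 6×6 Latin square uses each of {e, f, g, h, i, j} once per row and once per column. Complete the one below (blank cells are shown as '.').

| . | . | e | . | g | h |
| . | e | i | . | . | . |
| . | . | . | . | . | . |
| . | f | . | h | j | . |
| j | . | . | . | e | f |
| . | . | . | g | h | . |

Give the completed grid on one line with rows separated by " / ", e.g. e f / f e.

i j e f g h / h e i j f g / g h f e i j / e f g h j i / j g h i e f / f i j g h e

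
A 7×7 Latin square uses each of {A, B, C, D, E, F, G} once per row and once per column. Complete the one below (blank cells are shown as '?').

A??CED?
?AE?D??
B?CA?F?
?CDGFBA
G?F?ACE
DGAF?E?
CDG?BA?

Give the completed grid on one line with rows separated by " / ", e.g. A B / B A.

A F B C E D G / F A E B D G C / B E C A G F D / E C D G F B A / G B F D A C E / D G A F C E B / C D G E B A F

row 1 has {A,C,D,E}; column 3 has {A,C,D,E,F,G} — only B is left for (r1,c3).
row 2 has {A,D,E}; column 1 has {A,B,C,D,G} — only F is left for (r2,c1).
row 2 has {A,D,E,F}; column 4 has {A,C,F,G} — only B is left for (r2,c4).
row 2 has {A,B,D,E,F}; column 6 has {A,B,C,D,E,F} — only G is left for (r2,c6).
row 2 has {A,B,D,E,F,G}; column 7 has {A,E} — only C is left for (r2,c7).
row 3 has {A,B,C,F}; column 2 has {A,C,D,G} — only E is left for (r3,c2).
row 3 has {A,B,C,E,F}; column 5 has {A,B,D,E,F} — only G is left for (r3,c5).
row 3 has {A,B,C,E,F,G}; column 7 has {A,C,E} — only D is left for (r3,c7).
row 4 has {A,B,C,D,F,G}; column 1 has {A,B,C,D,F,G} — only E is left for (r4,c1).
row 5 has {A,C,E,F,G}; column 2 has {A,C,D,E,G} — only B is left for (r5,c2).
row 5 has {A,B,C,E,F,G}; column 4 has {A,B,C,F,G} — only D is left for (r5,c4).
row 6 has {A,D,E,F,G}; column 5 has {A,B,D,E,F,G} — only C is left for (r6,c5).
row 6 has {A,C,D,E,F,G}; column 7 has {A,C,D,E} — only B is left for (r6,c7).
row 7 has {A,B,C,D,G}; column 4 has {A,B,C,D,F,G} — only E is left for (r7,c4).
row 7 has {A,B,C,D,E,G}; column 7 has {A,B,C,D,E} — only F is left for (r7,c7).
row 1 has {A,B,C,D,E}; column 2 has {A,B,C,D,E,G} — only F is left for (r1,c2).
row 1 has {A,B,C,D,E,F}; column 7 has {A,B,C,D,E,F} — only G is left for (r1,c7).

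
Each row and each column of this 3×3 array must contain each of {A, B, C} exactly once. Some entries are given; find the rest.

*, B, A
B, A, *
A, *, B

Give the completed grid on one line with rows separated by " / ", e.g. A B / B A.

C B A / B A C / A C B

(r1,c1) = C
(r2,c3) = C
(r3,c2) = C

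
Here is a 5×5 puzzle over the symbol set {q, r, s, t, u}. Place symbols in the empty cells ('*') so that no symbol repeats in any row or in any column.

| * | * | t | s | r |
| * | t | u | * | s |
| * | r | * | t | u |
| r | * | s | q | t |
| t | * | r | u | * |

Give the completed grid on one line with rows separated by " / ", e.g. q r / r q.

u q t s r / q t u r s / s r q t u / r u s q t / t s r u q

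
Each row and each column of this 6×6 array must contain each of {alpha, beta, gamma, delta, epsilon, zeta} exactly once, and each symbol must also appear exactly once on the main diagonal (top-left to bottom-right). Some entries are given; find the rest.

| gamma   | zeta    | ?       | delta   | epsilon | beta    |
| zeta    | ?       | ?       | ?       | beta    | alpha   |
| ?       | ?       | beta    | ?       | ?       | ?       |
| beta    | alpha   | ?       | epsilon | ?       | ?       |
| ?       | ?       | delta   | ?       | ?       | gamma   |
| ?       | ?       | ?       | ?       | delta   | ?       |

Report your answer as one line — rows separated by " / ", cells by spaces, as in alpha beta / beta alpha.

gamma zeta alpha delta epsilon beta / zeta delta epsilon gamma beta alpha / delta gamma beta alpha zeta epsilon / beta alpha zeta epsilon gamma delta / epsilon beta delta zeta alpha gamma / alpha epsilon gamma beta delta zeta

(r1,c3): row 1 has {beta,gamma,delta,epsilon,zeta}; column 3 has {beta,delta}, so it must be alpha.
(r2,c2): row 2 has {alpha,beta,zeta}; column 2 has {alpha,zeta}; the diagonal has {beta,gamma,epsilon}, so it must be delta.
(r2,c4): row 2 has {alpha,beta,delta,zeta}; column 4 has {delta,epsilon}, so it must be gamma.
(r6,c6): row 6 has {delta}; column 6 has {alpha,beta,gamma}; the diagonal has {beta,gamma,delta,epsilon}, so it must be zeta.
(r2,c3): row 2 has {alpha,beta,gamma,delta,zeta}; column 3 has {alpha,beta,delta}, so it must be epsilon.
(r4,c6): row 4 has {alpha,beta,epsilon}; column 6 has {alpha,beta,gamma,zeta}, so it must be delta.
(r5,c5): row 5 has {gamma,delta}; column 5 has {beta,delta,epsilon}; the diagonal has {beta,gamma,delta,epsilon,zeta}, so it must be alpha.
(r6,c3): row 6 has {delta,zeta}; column 3 has {alpha,beta,delta,epsilon}, so it must be gamma.
(r3,c6): row 3 has {beta}; column 6 has {alpha,beta,gamma,delta,zeta}, so it must be epsilon.
(r4,c3): row 4 has {alpha,beta,delta,epsilon}; column 3 has {alpha,beta,gamma,delta,epsilon}, so it must be zeta.
(r4,c5): row 4 has {alpha,beta,delta,epsilon,zeta}; column 5 has {alpha,beta,delta,epsilon}, so it must be gamma.
(r5,c1): row 5 has {alpha,gamma,delta}; column 1 has {beta,gamma,zeta}, so it must be epsilon.
(r5,c2): row 5 has {alpha,gamma,delta,epsilon}; column 2 has {alpha,delta,zeta}, so it must be beta.
(r5,c4): row 5 has {alpha,beta,gamma,delta,epsilon}; column 4 has {gamma,delta,epsilon}, so it must be zeta.
(r6,c1): row 6 has {gamma,delta,zeta}; column 1 has {beta,gamma,epsilon,zeta}, so it must be alpha.
(r6,c2): row 6 has {alpha,gamma,delta,zeta}; column 2 has {alpha,beta,delta,zeta}, so it must be epsilon.
(r6,c4): row 6 has {alpha,gamma,delta,epsilon,zeta}; column 4 has {gamma,delta,epsilon,zeta}, so it must be beta.
(r3,c1): row 3 has {beta,epsilon}; column 1 has {alpha,beta,gamma,epsilon,zeta}, so it must be delta.
(r3,c2): row 3 has {beta,delta,epsilon}; column 2 has {alpha,beta,delta,epsilon,zeta}, so it must be gamma.
(r3,c4): row 3 has {beta,gamma,delta,epsilon}; column 4 has {beta,gamma,delta,epsilon,zeta}, so it must be alpha.
(r3,c5): row 3 has {alpha,beta,gamma,delta,epsilon}; column 5 has {alpha,beta,gamma,delta,epsilon}, so it must be zeta.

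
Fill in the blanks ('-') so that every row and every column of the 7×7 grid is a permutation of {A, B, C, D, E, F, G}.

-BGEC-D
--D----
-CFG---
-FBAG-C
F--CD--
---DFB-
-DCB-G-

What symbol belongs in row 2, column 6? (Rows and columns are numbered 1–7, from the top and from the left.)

(r1,c1) = A
(r1,c6) = F
(r2,c4) = F
(r7,c1) = E
(r7,c5) = A
(r7,c7) = F
(r4,c1) = D
(r4,c6) = E
(r5,c6) = A
(r2,c6) = C

C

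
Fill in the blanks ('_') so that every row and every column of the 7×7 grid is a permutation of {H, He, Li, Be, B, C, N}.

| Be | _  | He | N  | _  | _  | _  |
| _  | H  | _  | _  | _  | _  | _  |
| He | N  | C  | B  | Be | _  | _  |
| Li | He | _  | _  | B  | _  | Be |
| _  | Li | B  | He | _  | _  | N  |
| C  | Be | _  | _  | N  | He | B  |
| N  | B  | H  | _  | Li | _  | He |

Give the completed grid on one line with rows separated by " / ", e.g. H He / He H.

(r1,c2) = C
(r1,c5) = H
(r1,c7) = Li
(r2,c1) = B
(r2,c7) = C
(r3,c7) = H
(r4,c3) = N
(r5,c1) = H
(r5,c5) = C
(r5,c6) = Be
(r6,c3) = Li
(r6,c4) = H
(r7,c6) = C
(r1,c6) = B
(r2,c3) = Be
(r2,c4) = Li
(r2,c5) = He
(r2,c6) = N
(r3,c6) = Li
(r4,c4) = C
(r4,c6) = H
(r7,c4) = Be

Be C He N H B Li / B H Be Li He N C / He N C B Be Li H / Li He N C B H Be / H Li B He C Be N / C Be Li H N He B / N B H Be Li C He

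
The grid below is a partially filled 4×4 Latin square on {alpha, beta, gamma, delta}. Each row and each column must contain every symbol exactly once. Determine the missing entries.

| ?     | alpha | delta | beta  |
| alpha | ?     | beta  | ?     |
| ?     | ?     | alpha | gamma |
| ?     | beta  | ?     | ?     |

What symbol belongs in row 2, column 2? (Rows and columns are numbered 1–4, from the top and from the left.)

gamma

(r1,c1) = gamma
(r2,c4) = delta
(r3,c2) = delta
(r4,c1) = delta
(r4,c3) = gamma
(r4,c4) = alpha
(r2,c2) = gamma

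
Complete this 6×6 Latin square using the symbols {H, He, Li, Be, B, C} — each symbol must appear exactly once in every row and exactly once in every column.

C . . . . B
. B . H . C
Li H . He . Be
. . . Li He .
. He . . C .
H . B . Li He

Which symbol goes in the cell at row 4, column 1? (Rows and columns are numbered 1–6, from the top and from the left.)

B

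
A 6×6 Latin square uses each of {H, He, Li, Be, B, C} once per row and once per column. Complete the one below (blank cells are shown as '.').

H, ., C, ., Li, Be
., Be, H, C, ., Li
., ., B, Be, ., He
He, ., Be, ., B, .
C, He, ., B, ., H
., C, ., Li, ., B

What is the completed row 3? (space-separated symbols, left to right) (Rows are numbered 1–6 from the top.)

Li H B Be C He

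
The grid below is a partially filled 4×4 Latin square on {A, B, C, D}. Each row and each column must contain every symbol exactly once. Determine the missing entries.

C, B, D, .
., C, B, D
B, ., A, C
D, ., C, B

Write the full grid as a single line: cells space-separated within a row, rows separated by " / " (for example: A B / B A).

(r1,c4): row 1 has {B,C,D}; column 4 has {B,C,D}, so it must be A.
(r2,c1): row 2 has {B,C,D}; column 1 has {B,C,D}, so it must be A.
(r3,c2): row 3 has {A,B,C}; column 2 has {B,C}, so it must be D.
(r4,c2): row 4 has {B,C,D}; column 2 has {B,C,D}, so it must be A.

C B D A / A C B D / B D A C / D A C B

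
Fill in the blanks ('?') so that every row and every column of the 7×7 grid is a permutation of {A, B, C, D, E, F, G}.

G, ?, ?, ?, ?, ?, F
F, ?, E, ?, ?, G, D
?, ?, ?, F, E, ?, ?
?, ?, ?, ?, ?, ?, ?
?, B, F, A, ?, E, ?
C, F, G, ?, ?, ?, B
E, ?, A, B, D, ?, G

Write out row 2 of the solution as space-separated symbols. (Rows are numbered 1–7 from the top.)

F A E C B G D

At row 2, column 4: row 2 has {D,E,F,G}; column 4 has {A,B,F}; that leaves C.
At row 5, column 1: row 5 has {A,B,E,F}; column 1 has {C,E,F,G}; that leaves D.
At row 5, column 7: row 5 has {A,B,D,E,F}; column 7 has {B,D,F,G}; that leaves C.
At row 6, column 5: row 6 has {B,C,F,G}; column 5 has {D,E}; that leaves A.
At row 6, column 6: row 6 has {A,B,C,F,G}; column 6 has {E,G}; that leaves D.
At row 7, column 2: row 7 has {A,B,D,E,G}; column 2 has {B,F}; that leaves C.
At row 7, column 6: row 7 has {A,B,C,D,E,G}; column 6 has {D,E,G}; that leaves F.
At row 2, column 2: row 2 has {C,D,E,F,G}; column 2 has {B,C,F}; that leaves A.
At row 2, column 5: row 2 has {A,C,D,E,F,G}; column 5 has {A,D,E}; that leaves B.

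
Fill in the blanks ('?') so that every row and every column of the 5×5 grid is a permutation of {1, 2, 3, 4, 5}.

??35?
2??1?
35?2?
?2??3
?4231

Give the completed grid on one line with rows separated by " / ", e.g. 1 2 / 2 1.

4 1 3 5 2 / 2 3 4 1 5 / 3 5 1 2 4 / 1 2 5 4 3 / 5 4 2 3 1

(r1,c2) = 1
(r2,c2) = 3
(r3,c5) = 4
(r4,c4) = 4
(r5,c1) = 5
(r1,c1) = 4
(r1,c5) = 2
(r2,c5) = 5
(r3,c3) = 1
(r4,c1) = 1
(r4,c3) = 5
(r2,c3) = 4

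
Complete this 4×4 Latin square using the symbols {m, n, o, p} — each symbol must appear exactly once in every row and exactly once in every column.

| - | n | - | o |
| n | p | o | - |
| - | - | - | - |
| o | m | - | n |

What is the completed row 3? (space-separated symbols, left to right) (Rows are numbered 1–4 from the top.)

(r2,c4) = m
(r3,c2) = o
(r3,c4) = p
(r4,c3) = p
(r1,c3) = m
(r3,c1) = m
(r3,c3) = n

m o n p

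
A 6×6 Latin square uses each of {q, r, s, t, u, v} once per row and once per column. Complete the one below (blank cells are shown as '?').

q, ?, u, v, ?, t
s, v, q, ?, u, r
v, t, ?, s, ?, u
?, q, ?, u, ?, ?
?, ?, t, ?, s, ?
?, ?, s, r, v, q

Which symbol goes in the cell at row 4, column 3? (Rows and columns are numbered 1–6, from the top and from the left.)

(r1,c5): row 1 has {q,t,u,v}; column 5 has {s,u,v}, so it must be r.
(r2,c4): row 2 has {q,r,s,u,v}; column 4 has {r,s,u,v}, so it must be t.
(r3,c3): row 3 has {s,t,u,v}; column 3 has {q,s,t,u}, so it must be r.
(r3,c5): row 3 has {r,s,t,u,v}; column 5 has {r,s,u,v}, so it must be q.
(r4,c3): row 4 has {q,u}; column 3 has {q,r,s,t,u}, so it must be v.

v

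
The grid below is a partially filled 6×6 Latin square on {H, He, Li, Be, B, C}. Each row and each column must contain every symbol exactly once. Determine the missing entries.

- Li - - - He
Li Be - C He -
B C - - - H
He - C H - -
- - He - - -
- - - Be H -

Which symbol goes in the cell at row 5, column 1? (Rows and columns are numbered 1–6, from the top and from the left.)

Be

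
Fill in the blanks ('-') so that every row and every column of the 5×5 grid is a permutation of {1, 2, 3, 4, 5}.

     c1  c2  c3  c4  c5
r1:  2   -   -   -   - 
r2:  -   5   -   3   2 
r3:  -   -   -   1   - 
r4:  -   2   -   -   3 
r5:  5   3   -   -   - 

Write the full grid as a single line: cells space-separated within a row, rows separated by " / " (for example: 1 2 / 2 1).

2 1 3 5 4 / 4 5 1 3 2 / 3 4 2 1 5 / 1 2 5 4 3 / 5 3 4 2 1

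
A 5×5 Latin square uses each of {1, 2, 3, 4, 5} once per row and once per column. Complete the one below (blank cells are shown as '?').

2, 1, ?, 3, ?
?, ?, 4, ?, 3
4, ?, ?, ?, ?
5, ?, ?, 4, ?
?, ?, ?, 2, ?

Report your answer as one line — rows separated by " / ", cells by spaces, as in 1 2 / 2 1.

2 1 5 3 4 / 1 2 4 5 3 / 4 5 3 1 2 / 5 3 2 4 1 / 3 4 1 2 5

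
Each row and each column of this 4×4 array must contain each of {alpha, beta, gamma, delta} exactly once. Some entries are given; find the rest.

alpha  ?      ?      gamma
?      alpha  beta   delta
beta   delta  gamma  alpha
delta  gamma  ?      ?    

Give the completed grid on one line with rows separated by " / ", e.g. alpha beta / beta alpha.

(r1,c2) = beta
(r1,c3) = delta
(r2,c1) = gamma
(r4,c3) = alpha
(r4,c4) = beta

alpha beta delta gamma / gamma alpha beta delta / beta delta gamma alpha / delta gamma alpha beta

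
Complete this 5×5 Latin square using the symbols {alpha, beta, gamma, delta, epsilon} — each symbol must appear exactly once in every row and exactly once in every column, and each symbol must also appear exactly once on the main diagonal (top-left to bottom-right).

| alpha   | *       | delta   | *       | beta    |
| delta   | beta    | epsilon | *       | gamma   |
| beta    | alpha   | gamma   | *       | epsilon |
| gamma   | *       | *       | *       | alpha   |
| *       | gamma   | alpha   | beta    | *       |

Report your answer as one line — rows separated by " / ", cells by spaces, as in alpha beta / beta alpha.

Cell (r1,c2): row 1 has {alpha,beta,delta}; column 2 has {alpha,beta,gamma} → epsilon.
Cell (r1,c4): row 1 has {alpha,beta,delta,epsilon}; column 4 has {beta} → gamma.
Cell (r2,c4): row 2 has {beta,gamma,delta,epsilon}; column 4 has {beta,gamma} → alpha.
Cell (r3,c4): row 3 has {alpha,beta,gamma,epsilon}; column 4 has {alpha,beta,gamma} → delta.
Cell (r4,c2): row 4 has {alpha,gamma}; column 2 has {alpha,beta,gamma,epsilon} → delta.
Cell (r4,c3): row 4 has {alpha,gamma,delta}; column 3 has {alpha,gamma,delta,epsilon} → beta.
Cell (r4,c4): row 4 has {alpha,beta,gamma,delta}; column 4 has {alpha,beta,gamma,delta}; the diagonal has {alpha,beta,gamma} → epsilon.
Cell (r5,c1): row 5 has {alpha,beta,gamma}; column 1 has {alpha,beta,gamma,delta} → epsilon.
Cell (r5,c5): row 5 has {alpha,beta,gamma,epsilon}; column 5 has {alpha,beta,gamma,epsilon}; the diagonal has {alpha,beta,gamma,epsilon} → delta.

alpha epsilon delta gamma beta / delta beta epsilon alpha gamma / beta alpha gamma delta epsilon / gamma delta beta epsilon alpha / epsilon gamma alpha beta delta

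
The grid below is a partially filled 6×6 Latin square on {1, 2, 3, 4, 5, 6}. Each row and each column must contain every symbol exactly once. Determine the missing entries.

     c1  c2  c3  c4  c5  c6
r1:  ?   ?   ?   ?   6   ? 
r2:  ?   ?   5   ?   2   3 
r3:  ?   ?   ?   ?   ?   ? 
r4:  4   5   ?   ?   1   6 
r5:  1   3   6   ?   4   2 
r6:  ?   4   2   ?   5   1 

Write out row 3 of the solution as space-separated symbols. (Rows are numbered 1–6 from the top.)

2 6 4 1 3 5

At row 2, column 1: row 2 has {2,3,5}; column 1 has {1,4}; that leaves 6.
At row 2, column 2: row 2 has {2,3,5,6}; column 2 has {3,4,5}; that leaves 1.
At row 2, column 4: row 2 has {1,2,3,5,6}; column 4 is empty so far; that leaves 4.
At row 3, column 5: row 3 is empty so far; column 5 has {1,2,4,5,6}; that leaves 3.
At row 4, column 3: row 4 has {1,4,5,6}; column 3 has {2,5,6}; that leaves 3.
At row 4, column 4: row 4 has {1,3,4,5,6}; column 4 has {4}; that leaves 2.
At row 5, column 4: row 5 has {1,2,3,4,6}; column 4 has {2,4}; that leaves 5.
At row 6, column 1: row 6 has {1,2,4,5}; column 1 has {1,4,6}; that leaves 3.
At row 6, column 4: row 6 has {1,2,3,4,5}; column 4 has {2,4,5}; that leaves 6.
At row 1, column 2: row 1 has {6}; column 2 has {1,3,4,5}; that leaves 2.
At row 3, column 2: row 3 has {3}; column 2 has {1,2,3,4,5}; that leaves 6.
At row 3, column 4: row 3 has {3,6}; column 4 has {2,4,5,6}; that leaves 1.
At row 1, column 1: row 1 has {2,6}; column 1 has {1,3,4,6}; that leaves 5.
At row 1, column 4: row 1 has {2,5,6}; column 4 has {1,2,4,5,6}; that leaves 3.
At row 1, column 6: row 1 has {2,3,5,6}; column 6 has {1,2,3,6}; that leaves 4.
At row 3, column 1: row 3 has {1,3,6}; column 1 has {1,3,4,5,6}; that leaves 2.
At row 3, column 3: row 3 has {1,2,3,6}; column 3 has {2,3,5,6}; that leaves 4.
At row 3, column 6: row 3 has {1,2,3,4,6}; column 6 has {1,2,3,4,6}; that leaves 5.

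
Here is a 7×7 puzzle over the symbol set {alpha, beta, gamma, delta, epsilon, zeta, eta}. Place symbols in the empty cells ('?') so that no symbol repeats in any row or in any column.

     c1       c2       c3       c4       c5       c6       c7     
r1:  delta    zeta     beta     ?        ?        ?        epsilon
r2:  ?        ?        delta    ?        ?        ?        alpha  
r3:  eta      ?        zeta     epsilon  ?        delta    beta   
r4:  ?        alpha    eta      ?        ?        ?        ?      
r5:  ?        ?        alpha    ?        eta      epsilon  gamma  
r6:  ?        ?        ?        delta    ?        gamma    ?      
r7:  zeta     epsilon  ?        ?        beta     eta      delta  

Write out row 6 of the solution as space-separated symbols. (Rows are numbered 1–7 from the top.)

alpha beta epsilon delta zeta gamma eta

row 1 has {beta,delta,epsilon,zeta}; column 6 has {gamma,delta,epsilon,eta} — only alpha is left for (r1,c6).
row 3 has {beta,delta,epsilon,zeta,eta}; column 2 has {alpha,epsilon,zeta} — only gamma is left for (r3,c2).
row 3 has {beta,gamma,delta,epsilon,zeta,eta}; column 5 has {beta,eta} — only alpha is left for (r3,c5).
row 4 has {alpha,eta}; column 7 has {alpha,beta,gamma,delta,epsilon} — only zeta is left for (r4,c7).
row 5 has {alpha,gamma,epsilon,eta}; column 1 has {delta,zeta,eta} — only beta is left for (r5,c1).
row 5 has {alpha,beta,gamma,epsilon,eta}; column 2 has {alpha,gamma,epsilon,zeta} — only delta is left for (r5,c2).
row 5 has {alpha,beta,gamma,delta,epsilon,eta}; column 4 has {delta,epsilon} — only zeta is left for (r5,c4).
row 6 has {gamma,delta}; column 3 has {alpha,beta,delta,zeta,eta} — only epsilon is left for (r6,c3).
row 6 has {gamma,delta,epsilon}; column 5 has {alpha,beta,eta} — only zeta is left for (r6,c5).
row 6 has {gamma,delta,epsilon,zeta}; column 7 has {alpha,beta,gamma,delta,epsilon,zeta} — only eta is left for (r6,c7).
row 7 has {beta,delta,epsilon,zeta,eta}; column 3 has {alpha,beta,delta,epsilon,zeta,eta} — only gamma is left for (r7,c3).
row 7 has {beta,gamma,delta,epsilon,zeta,eta}; column 4 has {delta,epsilon,zeta} — only alpha is left for (r7,c4).
row 1 has {alpha,beta,delta,epsilon,zeta}; column 5 has {alpha,beta,zeta,eta} — only gamma is left for (r1,c5).
row 2 has {alpha,delta}; column 5 has {alpha,beta,gamma,zeta,eta} — only epsilon is left for (r2,c5).
row 4 has {alpha,zeta,eta}; column 5 has {alpha,beta,gamma,epsilon,zeta,eta} — only delta is left for (r4,c5).
row 4 has {alpha,delta,zeta,eta}; column 6 has {alpha,gamma,delta,epsilon,eta} — only beta is left for (r4,c6).
row 6 has {gamma,delta,epsilon,zeta,eta}; column 1 has {beta,delta,zeta,eta} — only alpha is left for (r6,c1).
row 6 has {alpha,gamma,delta,epsilon,zeta,eta}; column 2 has {alpha,gamma,delta,epsilon,zeta} — only beta is left for (r6,c2).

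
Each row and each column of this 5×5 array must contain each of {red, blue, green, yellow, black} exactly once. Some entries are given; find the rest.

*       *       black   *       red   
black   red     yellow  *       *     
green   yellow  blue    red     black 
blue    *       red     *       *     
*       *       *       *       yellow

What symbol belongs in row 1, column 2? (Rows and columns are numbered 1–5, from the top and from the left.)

row 1 has {red,black}; column 1 has {blue,green,black} — only yellow is left for (r1,c1).
row 4 has {red,blue}; column 5 has {red,yellow,black} — only green is left for (r4,c5).
row 5 has {yellow}; column 1 has {blue,green,yellow,black} — only red is left for (r5,c1).
row 5 has {red,yellow}; column 3 has {red,blue,yellow,black} — only green is left for (r5,c3).
row 2 has {red,yellow,black}; column 5 has {red,green,yellow,black} — only blue is left for (r2,c5).
row 4 has {red,blue,green}; column 2 has {red,yellow} — only black is left for (r4,c2).
row 4 has {red,blue,green,black}; column 4 has {red} — only yellow is left for (r4,c4).
row 5 has {red,green,yellow}; column 2 has {red,yellow,black} — only blue is left for (r5,c2).
row 5 has {red,blue,green,yellow}; column 4 has {red,yellow} — only black is left for (r5,c4).
row 1 has {red,yellow,black}; column 2 has {red,blue,yellow,black} — only green is left for (r1,c2).

green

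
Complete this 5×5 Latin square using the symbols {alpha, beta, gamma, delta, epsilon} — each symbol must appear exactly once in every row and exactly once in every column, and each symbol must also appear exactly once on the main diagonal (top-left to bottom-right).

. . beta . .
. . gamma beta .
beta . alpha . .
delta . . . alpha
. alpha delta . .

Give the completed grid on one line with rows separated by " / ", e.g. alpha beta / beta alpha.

epsilon gamma beta alpha delta / alpha delta gamma beta epsilon / beta epsilon alpha delta gamma / delta beta epsilon gamma alpha / gamma alpha delta epsilon beta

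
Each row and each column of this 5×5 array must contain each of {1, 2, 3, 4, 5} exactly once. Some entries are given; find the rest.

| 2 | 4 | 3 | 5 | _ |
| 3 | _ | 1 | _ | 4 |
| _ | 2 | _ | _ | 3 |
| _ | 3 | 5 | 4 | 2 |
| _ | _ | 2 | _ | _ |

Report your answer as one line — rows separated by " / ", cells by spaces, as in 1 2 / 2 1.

2 4 3 5 1 / 3 5 1 2 4 / 5 2 4 1 3 / 1 3 5 4 2 / 4 1 2 3 5

Cell (r1,c5): row 1 has {2,3,4,5}; column 5 has {2,3,4} → 1.
Cell (r2,c2): row 2 has {1,3,4}; column 2 has {2,3,4} → 5.
Cell (r2,c4): row 2 has {1,3,4,5}; column 4 has {4,5} → 2.
Cell (r3,c3): row 3 has {2,3}; column 3 has {1,2,3,5} → 4.
Cell (r3,c4): row 3 has {2,3,4}; column 4 has {2,4,5} → 1.
Cell (r4,c1): row 4 has {2,3,4,5}; column 1 has {2,3} → 1.
Cell (r5,c2): row 5 has {2}; column 2 has {2,3,4,5} → 1.
Cell (r5,c4): row 5 has {1,2}; column 4 has {1,2,4,5} → 3.
Cell (r5,c5): row 5 has {1,2,3}; column 5 has {1,2,3,4} → 5.
Cell (r3,c1): row 3 has {1,2,3,4}; column 1 has {1,2,3} → 5.
Cell (r5,c1): row 5 has {1,2,3,5}; column 1 has {1,2,3,5} → 4.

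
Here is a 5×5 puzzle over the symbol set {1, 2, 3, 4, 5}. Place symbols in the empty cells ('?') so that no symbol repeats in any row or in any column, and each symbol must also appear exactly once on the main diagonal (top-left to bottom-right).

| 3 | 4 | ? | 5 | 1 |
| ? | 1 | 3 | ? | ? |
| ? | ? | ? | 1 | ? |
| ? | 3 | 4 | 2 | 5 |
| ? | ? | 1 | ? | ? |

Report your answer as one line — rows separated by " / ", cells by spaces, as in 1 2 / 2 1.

3 4 2 5 1 / 5 1 3 4 2 / 4 2 5 1 3 / 1 3 4 2 5 / 2 5 1 3 4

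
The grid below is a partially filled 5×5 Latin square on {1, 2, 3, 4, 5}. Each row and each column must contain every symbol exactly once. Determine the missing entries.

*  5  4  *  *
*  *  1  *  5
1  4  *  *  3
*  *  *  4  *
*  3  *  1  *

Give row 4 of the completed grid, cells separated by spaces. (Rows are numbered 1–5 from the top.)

5 1 3 4 2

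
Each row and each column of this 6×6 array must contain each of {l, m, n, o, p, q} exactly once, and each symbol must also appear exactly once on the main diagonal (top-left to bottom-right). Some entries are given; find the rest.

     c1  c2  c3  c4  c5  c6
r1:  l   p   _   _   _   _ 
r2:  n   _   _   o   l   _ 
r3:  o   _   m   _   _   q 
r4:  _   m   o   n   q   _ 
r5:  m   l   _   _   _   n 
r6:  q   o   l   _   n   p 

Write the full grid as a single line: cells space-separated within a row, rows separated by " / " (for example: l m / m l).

row 2 has {l,n,o}; column 2 has {l,m,o,p}; the diagonal has {l,m,n,p} — only q is left for (r2,c2).
row 2 has {l,n,o,q}; column 3 has {l,m,o} — only p is left for (r2,c3).
row 2 has {l,n,o,p,q}; column 6 has {n,p,q} — only m is left for (r2,c6).
row 3 has {m,o,q}; column 2 has {l,m,o,p,q} — only n is left for (r3,c2).
row 3 has {m,n,o,q}; column 5 has {l,n,q} — only p is left for (r3,c5).
row 4 has {m,n,o,q}; column 1 has {l,m,n,o,q} — only p is left for (r4,c1).
row 4 has {m,n,o,p,q}; column 6 has {m,n,p,q} — only l is left for (r4,c6).
row 5 has {l,m,n}; column 3 has {l,m,o,p} — only q is left for (r5,c3).
row 5 has {l,m,n,q}; column 4 has {n,o} — only p is left for (r5,c4).
row 5 has {l,m,n,p,q}; column 5 has {l,n,p,q}; the diagonal has {l,m,n,p,q} — only o is left for (r5,c5).
row 6 has {l,n,o,p,q}; column 4 has {n,o,p} — only m is left for (r6,c4).
row 1 has {l,p}; column 3 has {l,m,o,p,q} — only n is left for (r1,c3).
row 1 has {l,n,p}; column 4 has {m,n,o,p} — only q is left for (r1,c4).
row 1 has {l,n,p,q}; column 5 has {l,n,o,p,q} — only m is left for (r1,c5).
row 1 has {l,m,n,p,q}; column 6 has {l,m,n,p,q} — only o is left for (r1,c6).
row 3 has {m,n,o,p,q}; column 4 has {m,n,o,p,q} — only l is left for (r3,c4).

l p n q m o / n q p o l m / o n m l p q / p m o n q l / m l q p o n / q o l m n p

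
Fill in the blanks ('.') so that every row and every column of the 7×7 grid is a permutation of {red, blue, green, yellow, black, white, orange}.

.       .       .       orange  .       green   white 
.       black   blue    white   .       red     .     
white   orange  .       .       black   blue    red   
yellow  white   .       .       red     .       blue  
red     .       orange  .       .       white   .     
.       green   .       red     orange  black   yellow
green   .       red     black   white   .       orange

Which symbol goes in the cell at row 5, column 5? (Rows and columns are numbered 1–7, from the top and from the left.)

green

Cell (r2,c1): row 2 has {red,blue,black,white}; column 1 has {red,green,yellow,white} → orange.
Cell (r2,c7): row 2 has {red,blue,black,white,orange}; column 7 has {red,blue,yellow,white,orange} → green.
Cell (r4,c4): row 4 has {red,blue,yellow,white}; column 4 has {red,black,white,orange} → green.
Cell (r4,c6): row 4 has {red,blue,green,yellow,white}; column 6 has {red,blue,green,black,white} → orange.
Cell (r5,c7): row 5 has {red,white,orange}; column 7 has {red,blue,green,yellow,white,orange} → black.
Cell (r6,c1): row 6 has {red,green,yellow,black,orange}; column 1 has {red,green,yellow,white,orange} → blue.
Cell (r6,c3): row 6 has {red,blue,green,yellow,black,orange}; column 3 has {red,blue,orange} → white.
Cell (r7,c6): row 7 has {red,green,black,white,orange}; column 6 has {red,blue,green,black,white,orange} → yellow.
Cell (r1,c1): row 1 has {green,white,orange}; column 1 has {red,blue,green,yellow,white,orange} → black.
Cell (r1,c3): row 1 has {green,black,white,orange}; column 3 has {red,blue,white,orange} → yellow.
Cell (r1,c5): row 1 has {green,yellow,black,white,orange}; column 5 has {red,black,white,orange} → blue.
Cell (r2,c5): row 2 has {red,blue,green,black,white,orange}; column 5 has {red,blue,black,white,orange} → yellow.
Cell (r3,c3): row 3 has {red,blue,black,white,orange}; column 3 has {red,blue,yellow,white,orange} → green.
Cell (r3,c4): row 3 has {red,blue,green,black,white,orange}; column 4 has {red,green,black,white,orange} → yellow.
Cell (r4,c3): row 4 has {red,blue,green,yellow,white,orange}; column 3 has {red,blue,green,yellow,white,orange} → black.
Cell (r5,c4): row 5 has {red,black,white,orange}; column 4 has {red,green,yellow,black,white,orange} → blue.
Cell (r5,c5): row 5 has {red,blue,black,white,orange}; column 5 has {red,blue,yellow,black,white,orange} → green.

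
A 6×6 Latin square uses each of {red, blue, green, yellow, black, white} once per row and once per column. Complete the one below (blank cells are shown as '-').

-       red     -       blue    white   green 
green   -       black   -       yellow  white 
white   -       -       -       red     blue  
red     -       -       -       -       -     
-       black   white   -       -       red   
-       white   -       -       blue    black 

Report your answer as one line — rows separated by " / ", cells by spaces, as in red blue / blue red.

row 1 has {red,blue,green,white}; column 3 has {black,white} — only yellow is left for (r1,c3).
row 2 has {green,yellow,black,white}; column 2 has {red,black,white} — only blue is left for (r2,c2).
row 2 has {blue,green,yellow,black,white}; column 4 has {blue} — only red is left for (r2,c4).
row 3 has {red,blue,white}; column 3 has {yellow,black,white} — only green is left for (r3,c3).
row 4 has {red}; column 3 has {green,yellow,black,white} — only blue is left for (r4,c3).
row 4 has {red,blue}; column 6 has {red,blue,green,black,white} — only yellow is left for (r4,c6).
row 5 has {red,black,white}; column 5 has {red,blue,yellow,white} — only green is left for (r5,c5).
row 6 has {blue,black,white}; column 1 has {red,green,white} — only yellow is left for (r6,c1).
row 6 has {blue,yellow,black,white}; column 3 has {blue,green,yellow,black,white} — only red is left for (r6,c3).
row 6 has {red,blue,yellow,black,white}; column 4 has {red,blue} — only green is left for (r6,c4).
row 1 has {red,blue,green,yellow,white}; column 1 has {red,green,yellow,white} — only black is left for (r1,c1).
row 3 has {red,blue,green,white}; column 2 has {red,blue,black,white} — only yellow is left for (r3,c2).
row 3 has {red,blue,green,yellow,white}; column 4 has {red,blue,green} — only black is left for (r3,c4).
row 4 has {red,blue,yellow}; column 2 has {red,blue,yellow,black,white} — only green is left for (r4,c2).
row 4 has {red,blue,green,yellow}; column 4 has {red,blue,green,black} — only white is left for (r4,c4).
row 4 has {red,blue,green,yellow,white}; column 5 has {red,blue,green,yellow,white} — only black is left for (r4,c5).
row 5 has {red,green,black,white}; column 1 has {red,green,yellow,black,white} — only blue is left for (r5,c1).
row 5 has {red,blue,green,black,white}; column 4 has {red,blue,green,black,white} — only yellow is left for (r5,c4).

black red yellow blue white green / green blue black red yellow white / white yellow green black red blue / red green blue white black yellow / blue black white yellow green red / yellow white red green blue black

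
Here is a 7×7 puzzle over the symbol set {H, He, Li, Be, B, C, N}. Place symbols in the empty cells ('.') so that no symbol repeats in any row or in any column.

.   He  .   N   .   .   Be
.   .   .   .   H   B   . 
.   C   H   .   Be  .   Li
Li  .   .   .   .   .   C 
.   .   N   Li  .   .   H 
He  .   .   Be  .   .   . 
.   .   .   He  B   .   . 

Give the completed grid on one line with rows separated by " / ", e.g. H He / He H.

H He B N C Li Be / Be N Li C H B He / N C H B Be He Li / Li B He H N Be C / B Be N Li He C H / He H C Be Li N B / C Li Be He B H N

(r2,c4): row 2 has {H,B}; column 4 has {He,Li,Be,N}, so it must be C.
(r3,c4): row 3 has {H,Li,Be,C}; column 4 has {He,Li,Be,C,N}, so it must be B.
(r4,c4): row 4 has {Li,C}; column 4 has {He,Li,Be,B,C,N}, so it must be H.
(r7,c7): row 7 has {He,B}; column 7 has {H,Li,Be,C}, so it must be N.
(r2,c7): row 2 has {H,B,C}; column 7 has {H,Li,Be,C,N}, so it must be He.
(r3,c1): row 3 has {H,Li,Be,B,C}; column 1 has {He,Li}, so it must be N.
(r3,c6): row 3 has {H,Li,Be,B,C,N}; column 6 has {B}, so it must be He.
(r6,c7): row 6 has {He,Be}; column 7 has {H,He,Li,Be,C,N}, so it must be B.
(r2,c1): row 2 has {H,He,B,C}; column 1 has {He,Li,N}, so it must be Be.
(r2,c3): row 2 has {H,He,Be,B,C}; column 3 has {H,N}, so it must be Li.
(r6,c3): row 6 has {He,Be,B}; column 3 has {H,Li,N}, so it must be C.
(r7,c3): row 7 has {He,B,N}; column 3 has {H,Li,C,N}, so it must be Be.
(r1,c3): row 1 has {He,Be,N}; column 3 has {H,Li,Be,C,N}, so it must be B.
(r2,c2): row 2 has {H,He,Li,Be,B,C}; column 2 has {He,C}, so it must be N.
(r4,c3): row 4 has {H,Li,C}; column 3 has {H,Li,Be,B,C,N}, so it must be He.
(r4,c5): row 4 has {H,He,Li,C}; column 5 has {H,Be,B}, so it must be N.
(r4,c6): row 4 has {H,He,Li,C,N}; column 6 has {He,B}, so it must be Be.
(r5,c6): row 5 has {H,Li,N}; column 6 has {He,Be,B}, so it must be C.
(r6,c5): row 6 has {He,Be,B,C}; column 5 has {H,Be,B,N}, so it must be Li.
(r1,c5): row 1 has {He,Be,B,N}; column 5 has {H,Li,Be,B,N}, so it must be C.
(r4,c2): row 4 has {H,He,Li,Be,C,N}; column 2 has {He,C,N}, so it must be B.
(r5,c1): row 5 has {H,Li,C,N}; column 1 has {He,Li,Be,N}, so it must be B.
(r5,c2): row 5 has {H,Li,B,C,N}; column 2 has {He,B,C,N}, so it must be Be.
(r5,c5): row 5 has {H,Li,Be,B,C,N}; column 5 has {H,Li,Be,B,C,N}, so it must be He.
(r6,c2): row 6 has {He,Li,Be,B,C}; column 2 has {He,Be,B,C,N}, so it must be H.
(r6,c6): row 6 has {H,He,Li,Be,B,C}; column 6 has {He,Be,B,C}, so it must be N.
(r7,c2): row 7 has {He,Be,B,N}; column 2 has {H,He,Be,B,C,N}, so it must be Li.
(r7,c6): row 7 has {He,Li,Be,B,N}; column 6 has {He,Be,B,C,N}, so it must be H.
(r1,c1): row 1 has {He,Be,B,C,N}; column 1 has {He,Li,Be,B,N}, so it must be H.
(r1,c6): row 1 has {H,He,Be,B,C,N}; column 6 has {H,He,Be,B,C,N}, so it must be Li.
(r7,c1): row 7 has {H,He,Li,Be,B,N}; column 1 has {H,He,Li,Be,B,N}, so it must be C.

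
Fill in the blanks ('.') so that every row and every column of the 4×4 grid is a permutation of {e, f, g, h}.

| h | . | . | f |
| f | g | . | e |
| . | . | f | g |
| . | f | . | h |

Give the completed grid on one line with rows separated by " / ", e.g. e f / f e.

h e g f / f g h e / e h f g / g f e h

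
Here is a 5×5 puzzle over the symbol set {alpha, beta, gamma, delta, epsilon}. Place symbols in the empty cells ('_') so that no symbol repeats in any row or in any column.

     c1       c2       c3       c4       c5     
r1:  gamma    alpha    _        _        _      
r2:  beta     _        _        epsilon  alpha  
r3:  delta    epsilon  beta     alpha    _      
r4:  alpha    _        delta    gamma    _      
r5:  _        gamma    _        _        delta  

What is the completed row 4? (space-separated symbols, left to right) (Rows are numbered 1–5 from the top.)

alpha beta delta gamma epsilon

(r1,c3) = epsilon
(r1,c5) = beta
(r2,c2) = delta
(r2,c3) = gamma
(r3,c5) = gamma
(r4,c2) = beta
(r4,c5) = epsilon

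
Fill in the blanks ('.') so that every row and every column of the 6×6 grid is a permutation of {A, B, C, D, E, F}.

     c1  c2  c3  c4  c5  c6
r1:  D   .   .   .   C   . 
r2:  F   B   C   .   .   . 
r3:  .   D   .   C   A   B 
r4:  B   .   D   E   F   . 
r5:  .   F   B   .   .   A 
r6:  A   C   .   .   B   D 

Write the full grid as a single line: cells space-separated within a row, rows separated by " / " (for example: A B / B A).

D E A B C F / F B C A D E / E D F C A B / B A D E F C / C F B D E A / A C E F B D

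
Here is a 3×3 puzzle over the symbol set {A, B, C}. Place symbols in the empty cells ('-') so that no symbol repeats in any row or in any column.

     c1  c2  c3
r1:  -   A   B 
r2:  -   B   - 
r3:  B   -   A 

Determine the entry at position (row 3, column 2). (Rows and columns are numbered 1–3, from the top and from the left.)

Cell (r1,c1): row 1 has {A,B}; column 1 has {B} → C.
Cell (r2,c1): row 2 has {B}; column 1 has {B,C} → A.
Cell (r2,c3): row 2 has {A,B}; column 3 has {A,B} → C.
Cell (r3,c2): row 3 has {A,B}; column 2 has {A,B} → C.

C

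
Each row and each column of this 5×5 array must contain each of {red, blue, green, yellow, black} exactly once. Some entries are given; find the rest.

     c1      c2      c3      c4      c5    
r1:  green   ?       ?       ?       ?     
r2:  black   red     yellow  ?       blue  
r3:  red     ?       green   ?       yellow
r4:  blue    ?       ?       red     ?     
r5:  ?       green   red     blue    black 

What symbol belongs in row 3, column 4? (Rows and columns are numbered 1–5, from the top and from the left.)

row 1 has {green}; column 5 has {blue,yellow,black} — only red is left for (r1,c5).
row 2 has {red,blue,yellow,black}; column 4 has {red,blue} — only green is left for (r2,c4).
row 3 has {red,green,yellow}; column 4 has {red,blue,green} — only black is left for (r3,c4).

black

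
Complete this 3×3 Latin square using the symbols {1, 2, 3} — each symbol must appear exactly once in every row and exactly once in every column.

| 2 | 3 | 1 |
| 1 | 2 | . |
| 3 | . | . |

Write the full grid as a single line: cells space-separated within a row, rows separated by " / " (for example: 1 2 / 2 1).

2 3 1 / 1 2 3 / 3 1 2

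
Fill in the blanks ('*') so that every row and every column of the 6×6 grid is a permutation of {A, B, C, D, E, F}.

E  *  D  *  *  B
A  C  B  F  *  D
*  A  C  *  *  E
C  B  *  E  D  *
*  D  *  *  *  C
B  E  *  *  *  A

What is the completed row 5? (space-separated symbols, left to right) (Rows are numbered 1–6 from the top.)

F D E A B C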